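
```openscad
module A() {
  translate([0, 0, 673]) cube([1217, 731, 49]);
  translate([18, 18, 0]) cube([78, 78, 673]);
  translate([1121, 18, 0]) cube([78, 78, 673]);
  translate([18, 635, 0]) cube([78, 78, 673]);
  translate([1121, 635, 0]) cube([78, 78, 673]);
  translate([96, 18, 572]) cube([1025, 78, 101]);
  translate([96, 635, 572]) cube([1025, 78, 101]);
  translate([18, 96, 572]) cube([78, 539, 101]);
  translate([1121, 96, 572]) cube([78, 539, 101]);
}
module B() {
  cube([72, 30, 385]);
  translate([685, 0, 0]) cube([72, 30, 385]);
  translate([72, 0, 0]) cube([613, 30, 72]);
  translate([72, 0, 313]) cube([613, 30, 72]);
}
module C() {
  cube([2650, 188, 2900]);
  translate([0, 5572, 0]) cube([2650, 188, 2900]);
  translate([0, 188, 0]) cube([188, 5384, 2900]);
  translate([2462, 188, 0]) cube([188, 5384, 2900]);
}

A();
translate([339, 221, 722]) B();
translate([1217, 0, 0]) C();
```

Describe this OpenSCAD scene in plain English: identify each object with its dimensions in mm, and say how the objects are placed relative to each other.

A is a rectangular dining table. The top is 1217×731×49 mm with its upper surface at z = 722 mm. It stands on four 78×78 mm square legs, each inset 18 mm from the nearest pair of top edges, running from the floor to the underside of the top. Four apron rails, 78 mm thick and 101 mm tall, run between adjacent legs with their top edges flush with the underside of the top and their outer faces flush with the legs' outer faces.

B is a rectangular picture frame lying in the x–z plane (depth along y). The opening is 613 mm wide (x) by 241 mm tall (z), surrounded by a border 72 mm wide on all four sides. The frame is 30 mm deep and is made of two full-height vertical stiles with two horizontal rails fitted between them.

C is a box-shaped house frame (walls only): outside footprint 2650×5760 mm, wall height 2900 mm, wall thickness 188 mm. The two y-facing walls run the full x-width; the two x-facing walls fit between the inner faces of the y-facing walls.

The picture frame is on top of the table. The house frame is against the table's +x side, with their −y faces flush.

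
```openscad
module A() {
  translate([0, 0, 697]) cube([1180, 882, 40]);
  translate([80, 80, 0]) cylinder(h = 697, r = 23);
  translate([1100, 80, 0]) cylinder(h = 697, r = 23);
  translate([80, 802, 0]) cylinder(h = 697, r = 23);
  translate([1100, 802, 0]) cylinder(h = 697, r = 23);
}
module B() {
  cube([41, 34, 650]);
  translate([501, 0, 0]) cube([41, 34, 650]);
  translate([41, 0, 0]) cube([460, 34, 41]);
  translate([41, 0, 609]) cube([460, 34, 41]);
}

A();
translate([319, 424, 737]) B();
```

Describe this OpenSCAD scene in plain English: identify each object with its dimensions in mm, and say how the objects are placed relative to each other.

A is a table with a 1180×882 mm rectangular top, 40 mm thick, top surface at z = 737 mm, supported by four round legs of 46 mm diameter, each leg's bounding box inset 57 mm from the nearest pair of top edges, running from the floor.

B is a rectangular picture frame lying in the x–z plane (depth along y). The opening is 460 mm wide (x) by 568 mm tall (z), surrounded by a border 41 mm wide on all four sides. The frame is 34 mm deep and is made of two full-height vertical stiles with two horizontal rails fitted between them.

The picture frame is on top of the table, centred.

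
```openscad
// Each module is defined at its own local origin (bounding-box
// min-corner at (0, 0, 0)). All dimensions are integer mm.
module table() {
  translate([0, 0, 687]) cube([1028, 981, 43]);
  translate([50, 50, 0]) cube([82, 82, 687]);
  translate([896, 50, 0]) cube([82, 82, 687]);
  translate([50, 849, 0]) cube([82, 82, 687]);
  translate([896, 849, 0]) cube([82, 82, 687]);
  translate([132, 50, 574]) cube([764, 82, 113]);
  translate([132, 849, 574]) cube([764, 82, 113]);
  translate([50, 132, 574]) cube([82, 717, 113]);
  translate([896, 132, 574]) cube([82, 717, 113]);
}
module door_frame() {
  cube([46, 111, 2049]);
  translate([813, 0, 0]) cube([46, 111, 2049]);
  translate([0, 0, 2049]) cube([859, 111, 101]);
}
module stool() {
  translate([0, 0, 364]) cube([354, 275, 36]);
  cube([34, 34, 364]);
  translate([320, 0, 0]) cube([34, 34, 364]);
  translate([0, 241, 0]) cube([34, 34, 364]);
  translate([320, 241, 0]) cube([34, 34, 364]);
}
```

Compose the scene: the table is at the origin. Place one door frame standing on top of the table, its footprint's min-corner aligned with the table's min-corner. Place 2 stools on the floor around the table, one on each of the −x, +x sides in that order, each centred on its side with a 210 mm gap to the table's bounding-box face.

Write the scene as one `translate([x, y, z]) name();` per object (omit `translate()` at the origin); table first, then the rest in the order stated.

table();
translate([0, 0, 730]) door_frame();
translate([-564, 353, 0]) stool();
translate([1238, 353, 0]) stool();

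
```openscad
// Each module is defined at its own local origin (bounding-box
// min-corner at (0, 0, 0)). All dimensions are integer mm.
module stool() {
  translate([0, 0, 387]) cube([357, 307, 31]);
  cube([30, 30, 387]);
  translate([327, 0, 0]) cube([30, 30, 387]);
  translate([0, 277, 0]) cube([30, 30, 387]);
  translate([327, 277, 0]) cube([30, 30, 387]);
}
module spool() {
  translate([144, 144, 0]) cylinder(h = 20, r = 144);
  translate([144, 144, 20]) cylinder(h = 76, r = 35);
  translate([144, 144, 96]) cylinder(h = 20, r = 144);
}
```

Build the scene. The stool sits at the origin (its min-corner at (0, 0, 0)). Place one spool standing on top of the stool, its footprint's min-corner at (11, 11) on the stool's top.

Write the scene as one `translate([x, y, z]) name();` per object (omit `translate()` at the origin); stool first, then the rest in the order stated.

stool();
translate([11, 11, 418]) spool();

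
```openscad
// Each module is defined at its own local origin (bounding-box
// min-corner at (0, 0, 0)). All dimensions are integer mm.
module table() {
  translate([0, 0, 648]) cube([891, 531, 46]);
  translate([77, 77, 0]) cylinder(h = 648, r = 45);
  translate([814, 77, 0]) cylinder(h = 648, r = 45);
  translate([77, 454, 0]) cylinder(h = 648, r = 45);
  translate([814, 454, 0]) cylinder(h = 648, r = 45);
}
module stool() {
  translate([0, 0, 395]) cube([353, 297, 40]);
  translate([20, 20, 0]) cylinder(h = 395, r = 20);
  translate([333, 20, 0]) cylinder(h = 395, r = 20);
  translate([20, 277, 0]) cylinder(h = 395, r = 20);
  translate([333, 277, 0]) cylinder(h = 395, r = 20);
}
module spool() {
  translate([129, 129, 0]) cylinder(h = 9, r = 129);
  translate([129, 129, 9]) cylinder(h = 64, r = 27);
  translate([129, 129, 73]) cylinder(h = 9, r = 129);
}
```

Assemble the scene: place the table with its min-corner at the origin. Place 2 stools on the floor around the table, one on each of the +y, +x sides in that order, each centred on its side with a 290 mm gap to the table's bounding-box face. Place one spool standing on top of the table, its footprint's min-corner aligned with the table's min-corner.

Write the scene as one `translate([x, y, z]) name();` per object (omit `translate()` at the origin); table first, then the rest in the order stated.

table();
translate([269, 821, 0]) stool();
translate([1181, 117, 0]) stool();
translate([0, 0, 694]) spool();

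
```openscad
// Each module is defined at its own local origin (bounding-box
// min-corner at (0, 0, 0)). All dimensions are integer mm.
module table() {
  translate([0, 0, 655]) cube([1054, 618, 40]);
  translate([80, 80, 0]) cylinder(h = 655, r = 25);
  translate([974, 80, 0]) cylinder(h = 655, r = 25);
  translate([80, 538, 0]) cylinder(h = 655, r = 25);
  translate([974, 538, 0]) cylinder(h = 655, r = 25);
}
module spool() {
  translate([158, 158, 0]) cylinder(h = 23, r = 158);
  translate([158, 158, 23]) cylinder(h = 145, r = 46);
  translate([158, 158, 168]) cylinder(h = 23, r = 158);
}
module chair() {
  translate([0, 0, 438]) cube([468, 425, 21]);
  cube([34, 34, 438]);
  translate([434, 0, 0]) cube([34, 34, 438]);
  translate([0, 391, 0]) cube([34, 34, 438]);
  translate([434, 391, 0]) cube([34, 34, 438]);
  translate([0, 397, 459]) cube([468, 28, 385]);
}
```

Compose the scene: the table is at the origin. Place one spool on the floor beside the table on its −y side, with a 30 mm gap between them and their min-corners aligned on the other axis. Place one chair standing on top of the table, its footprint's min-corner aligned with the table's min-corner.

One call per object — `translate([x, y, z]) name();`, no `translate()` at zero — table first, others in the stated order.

table();
translate([0, -346, 0]) spool();
translate([0, 0, 695]) chair();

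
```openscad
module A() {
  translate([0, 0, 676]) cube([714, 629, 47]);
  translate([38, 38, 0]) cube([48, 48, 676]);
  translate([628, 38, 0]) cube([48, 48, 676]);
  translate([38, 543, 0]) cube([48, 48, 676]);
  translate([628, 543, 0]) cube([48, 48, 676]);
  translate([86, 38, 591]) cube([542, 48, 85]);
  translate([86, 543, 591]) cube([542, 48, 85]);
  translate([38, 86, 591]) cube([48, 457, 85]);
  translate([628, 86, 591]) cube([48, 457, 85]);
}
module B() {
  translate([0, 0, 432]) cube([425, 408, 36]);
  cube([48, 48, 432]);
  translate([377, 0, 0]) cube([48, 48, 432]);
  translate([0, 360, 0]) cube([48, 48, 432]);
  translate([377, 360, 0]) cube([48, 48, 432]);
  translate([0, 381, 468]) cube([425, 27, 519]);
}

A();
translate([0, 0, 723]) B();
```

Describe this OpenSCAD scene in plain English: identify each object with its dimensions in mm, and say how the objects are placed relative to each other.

A is a table with a 714×629 mm rectangular top, 47 mm thick, top surface at z = 723 mm, supported by four 48×48 mm square legs, each inset 38 mm from the nearest pair of top edges, running from the floor. Four apron rails, 48 mm thick and 85 mm tall, run between adjacent legs with their top edges flush with the underside of the top and their outer faces flush with the legs' outer faces.

B is a chair: 425×408 mm seat, 36 mm thick, top at z = 468 mm, on four 48 mm square corner legs flush with the seat edges. A 27 mm thick backrest slab spans the full seat width, extending 519 mm above the seat top, its back face flush with the seat's +y edge.

The chair is on top of the table.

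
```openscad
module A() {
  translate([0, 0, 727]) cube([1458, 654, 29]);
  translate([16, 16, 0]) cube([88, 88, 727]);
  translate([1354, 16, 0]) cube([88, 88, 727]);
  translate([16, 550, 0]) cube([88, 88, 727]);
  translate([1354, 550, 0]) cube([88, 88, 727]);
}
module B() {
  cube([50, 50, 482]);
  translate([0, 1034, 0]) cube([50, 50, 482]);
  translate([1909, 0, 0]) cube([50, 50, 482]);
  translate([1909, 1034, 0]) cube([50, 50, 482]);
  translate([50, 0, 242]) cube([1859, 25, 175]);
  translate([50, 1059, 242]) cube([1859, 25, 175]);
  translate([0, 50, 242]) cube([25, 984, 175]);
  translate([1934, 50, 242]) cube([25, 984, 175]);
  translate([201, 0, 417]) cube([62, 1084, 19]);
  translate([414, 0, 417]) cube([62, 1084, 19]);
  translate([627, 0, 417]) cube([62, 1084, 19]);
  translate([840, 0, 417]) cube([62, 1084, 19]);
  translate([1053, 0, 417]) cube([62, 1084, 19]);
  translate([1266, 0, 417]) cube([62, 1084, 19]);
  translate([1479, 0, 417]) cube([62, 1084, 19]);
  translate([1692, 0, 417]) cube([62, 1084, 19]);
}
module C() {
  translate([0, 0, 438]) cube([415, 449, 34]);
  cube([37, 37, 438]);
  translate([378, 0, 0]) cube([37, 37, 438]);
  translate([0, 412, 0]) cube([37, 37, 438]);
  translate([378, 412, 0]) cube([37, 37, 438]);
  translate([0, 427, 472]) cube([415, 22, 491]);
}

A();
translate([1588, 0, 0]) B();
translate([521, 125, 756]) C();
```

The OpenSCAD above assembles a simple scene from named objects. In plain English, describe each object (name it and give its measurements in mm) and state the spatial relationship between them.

A is a table with a 1458×654 mm rectangular top, 29 mm thick, top surface at z = 756 mm, supported by four 88×88 mm square legs, each inset 16 mm from the nearest pair of top edges, running from the floor.

B is a bed frame 1959 mm long (x) by 1084 mm wide (y). Four 50×50 mm corner posts, 482 mm tall, at the corners of the footprint. Four rails of 25 mm thickness and 175 mm height run between adjacent posts with their undersides at z = 242 mm, their outer faces flush with the outside of the frame (the two x-running rails run between the posts' inner faces; the two y-running rails run between the posts' inner faces). 8 slats, each 62 mm wide (x) and 19 mm thick, lie across the top of the two x-running rails, running the full 1084 mm width of the frame in y; the slats are evenly spaced along x between the inner faces of the end posts with equal gaps (rounded down to the nearest mm) at the −x end and between each pair — any rounding remainder accumulates at the +x end.

C is a chair: 415×449 mm seat, 34 mm thick, top at z = 472 mm, on four 37 mm square corner legs flush with the seat edges. A 22 mm thick backrest slab spans the full seat width, extending 491 mm above the seat top, its back face flush with the seat's +y edge.

The bed frame is on the floor beside the table on its +x side. The chair is on top of the table.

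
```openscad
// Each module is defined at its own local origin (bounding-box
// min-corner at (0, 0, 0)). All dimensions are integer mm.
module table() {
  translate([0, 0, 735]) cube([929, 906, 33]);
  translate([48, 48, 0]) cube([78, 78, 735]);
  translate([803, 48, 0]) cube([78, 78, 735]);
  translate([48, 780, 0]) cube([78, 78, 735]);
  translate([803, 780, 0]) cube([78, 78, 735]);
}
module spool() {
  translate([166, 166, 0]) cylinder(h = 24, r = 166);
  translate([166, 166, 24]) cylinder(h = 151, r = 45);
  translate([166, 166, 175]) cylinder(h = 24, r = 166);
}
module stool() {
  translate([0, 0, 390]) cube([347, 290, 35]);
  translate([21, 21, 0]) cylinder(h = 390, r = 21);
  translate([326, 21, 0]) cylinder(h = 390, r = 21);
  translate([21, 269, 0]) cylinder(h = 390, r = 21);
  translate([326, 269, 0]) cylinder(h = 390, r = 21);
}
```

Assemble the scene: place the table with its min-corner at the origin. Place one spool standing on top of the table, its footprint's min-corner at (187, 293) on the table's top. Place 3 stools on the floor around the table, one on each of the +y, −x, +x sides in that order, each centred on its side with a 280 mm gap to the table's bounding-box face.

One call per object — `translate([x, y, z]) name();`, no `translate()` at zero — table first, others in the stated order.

table();
translate([187, 293, 768]) spool();
translate([291, 1186, 0]) stool();
translate([-627, 308, 0]) stool();
translate([1209, 308, 0]) stool();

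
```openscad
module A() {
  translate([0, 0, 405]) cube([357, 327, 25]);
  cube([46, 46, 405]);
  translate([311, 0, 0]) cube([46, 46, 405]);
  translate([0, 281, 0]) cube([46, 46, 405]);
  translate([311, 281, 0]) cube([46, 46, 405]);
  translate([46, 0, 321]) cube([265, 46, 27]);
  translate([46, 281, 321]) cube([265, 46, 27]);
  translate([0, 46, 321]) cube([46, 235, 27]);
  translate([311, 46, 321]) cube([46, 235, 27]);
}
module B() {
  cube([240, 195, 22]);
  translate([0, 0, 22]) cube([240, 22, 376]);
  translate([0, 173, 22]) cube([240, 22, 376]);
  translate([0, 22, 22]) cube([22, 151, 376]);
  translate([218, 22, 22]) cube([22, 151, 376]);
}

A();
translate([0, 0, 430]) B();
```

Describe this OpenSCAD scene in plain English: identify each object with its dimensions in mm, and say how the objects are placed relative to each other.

A is a four-legged stool. The seat is 357×327 mm, 25 mm thick, top at z = 430 mm. It stands on four square legs, each 46×46 mm in cross-section, from z = 0 to the seat underside, each flush with a corner of the seat. Four stretchers, 46 mm wide and 27 mm tall, connect adjacent legs with their undersides at z = 321 mm, each running between the inner faces of the legs it joins and aligned with the legs' outer faces on the other axis.

B is an open-topped rectangular box: outside dimensions 240×195×398 mm, with a uniform wall and base thickness of 22 mm. The base is a full 240×195 slab on the floor; four walls sit on top of the base. The front and back walls (the −y and +y sides) span the full width; the two side walls fit between them.

The open box is on top of the stool.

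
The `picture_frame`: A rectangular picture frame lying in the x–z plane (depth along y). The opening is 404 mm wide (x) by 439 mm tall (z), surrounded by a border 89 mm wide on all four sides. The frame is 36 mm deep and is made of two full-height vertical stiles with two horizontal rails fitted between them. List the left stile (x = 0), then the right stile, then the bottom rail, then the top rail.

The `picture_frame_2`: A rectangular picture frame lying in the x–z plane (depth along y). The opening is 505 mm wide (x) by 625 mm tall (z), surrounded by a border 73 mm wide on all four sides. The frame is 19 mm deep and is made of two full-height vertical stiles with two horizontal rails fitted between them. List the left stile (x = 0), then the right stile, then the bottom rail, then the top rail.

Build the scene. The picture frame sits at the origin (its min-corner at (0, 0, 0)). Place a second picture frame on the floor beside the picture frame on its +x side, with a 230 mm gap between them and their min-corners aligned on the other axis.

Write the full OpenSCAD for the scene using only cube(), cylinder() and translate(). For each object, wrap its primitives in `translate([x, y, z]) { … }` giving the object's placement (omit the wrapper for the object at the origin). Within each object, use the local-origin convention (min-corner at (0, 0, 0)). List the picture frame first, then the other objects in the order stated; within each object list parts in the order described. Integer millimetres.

cube([89, 36, 617]);
translate([493, 0, 0]) cube([89, 36, 617]);
translate([89, 0, 0]) cube([404, 36, 89]);
translate([89, 0, 528]) cube([404, 36, 89]);
translate([812, 0, 0]) {
  cube([73, 19, 771]);
  translate([578, 0, 0]) cube([73, 19, 771]);
  translate([73, 0, 0]) cube([505, 19, 73]);
  translate([73, 0, 698]) cube([505, 19, 73]);
}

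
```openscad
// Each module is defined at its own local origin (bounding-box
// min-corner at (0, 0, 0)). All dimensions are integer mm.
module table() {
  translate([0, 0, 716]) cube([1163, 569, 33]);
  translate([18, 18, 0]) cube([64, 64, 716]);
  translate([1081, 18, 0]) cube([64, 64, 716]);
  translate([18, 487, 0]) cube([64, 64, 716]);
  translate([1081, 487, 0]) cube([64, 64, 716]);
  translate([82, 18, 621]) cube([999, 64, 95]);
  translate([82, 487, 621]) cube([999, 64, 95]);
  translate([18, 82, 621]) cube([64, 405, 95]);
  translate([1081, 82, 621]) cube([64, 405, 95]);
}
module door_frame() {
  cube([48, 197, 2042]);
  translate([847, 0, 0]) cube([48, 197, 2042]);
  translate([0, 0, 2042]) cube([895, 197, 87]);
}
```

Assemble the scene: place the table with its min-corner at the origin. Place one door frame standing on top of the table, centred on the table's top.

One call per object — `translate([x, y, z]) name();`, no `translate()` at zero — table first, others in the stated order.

table();
translate([134, 186, 749]) door_frame();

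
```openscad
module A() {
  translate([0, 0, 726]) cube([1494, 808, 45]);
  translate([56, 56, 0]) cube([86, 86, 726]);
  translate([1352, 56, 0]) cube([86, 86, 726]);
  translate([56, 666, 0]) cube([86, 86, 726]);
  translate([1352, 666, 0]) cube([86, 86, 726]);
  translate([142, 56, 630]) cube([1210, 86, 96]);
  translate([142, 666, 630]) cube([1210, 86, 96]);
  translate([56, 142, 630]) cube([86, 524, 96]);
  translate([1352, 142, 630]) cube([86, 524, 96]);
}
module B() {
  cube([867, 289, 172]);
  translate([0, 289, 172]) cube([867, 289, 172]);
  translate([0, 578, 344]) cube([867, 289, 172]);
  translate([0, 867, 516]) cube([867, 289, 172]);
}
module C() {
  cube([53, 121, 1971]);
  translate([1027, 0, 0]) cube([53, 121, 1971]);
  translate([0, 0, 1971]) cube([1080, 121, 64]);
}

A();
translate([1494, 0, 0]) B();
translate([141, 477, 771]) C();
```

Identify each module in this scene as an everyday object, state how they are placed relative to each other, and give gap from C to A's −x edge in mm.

A is a table. B is a staircase. C is a door frame. The staircase is against the table's +x side, with their −y faces flush. The door frame is on top of the table. The gap from the door frame to the table's −x edge is 141 mm.

The door frame's min-x is at 141; the table's min-x is 0; gap = 141 mm.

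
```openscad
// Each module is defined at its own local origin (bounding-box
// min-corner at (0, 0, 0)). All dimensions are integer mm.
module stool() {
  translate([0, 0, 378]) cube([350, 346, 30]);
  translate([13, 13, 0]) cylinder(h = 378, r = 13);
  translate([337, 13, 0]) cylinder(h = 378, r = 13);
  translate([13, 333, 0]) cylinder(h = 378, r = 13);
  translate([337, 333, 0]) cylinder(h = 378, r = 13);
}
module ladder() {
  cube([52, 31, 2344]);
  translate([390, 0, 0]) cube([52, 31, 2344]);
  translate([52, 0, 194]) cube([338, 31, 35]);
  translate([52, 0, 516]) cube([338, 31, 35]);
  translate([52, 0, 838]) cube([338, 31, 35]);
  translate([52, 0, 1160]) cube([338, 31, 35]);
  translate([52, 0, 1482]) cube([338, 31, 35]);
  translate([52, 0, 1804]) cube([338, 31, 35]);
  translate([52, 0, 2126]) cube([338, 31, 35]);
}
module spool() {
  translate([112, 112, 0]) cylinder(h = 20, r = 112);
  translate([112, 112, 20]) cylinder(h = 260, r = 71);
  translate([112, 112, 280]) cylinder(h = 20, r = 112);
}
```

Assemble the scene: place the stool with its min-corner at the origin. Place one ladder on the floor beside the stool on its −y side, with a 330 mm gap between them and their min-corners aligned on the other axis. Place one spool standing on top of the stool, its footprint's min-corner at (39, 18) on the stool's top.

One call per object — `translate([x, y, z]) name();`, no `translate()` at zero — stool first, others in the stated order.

stool();
translate([0, -361, 0]) ladder();
translate([39, 18, 408]) spool();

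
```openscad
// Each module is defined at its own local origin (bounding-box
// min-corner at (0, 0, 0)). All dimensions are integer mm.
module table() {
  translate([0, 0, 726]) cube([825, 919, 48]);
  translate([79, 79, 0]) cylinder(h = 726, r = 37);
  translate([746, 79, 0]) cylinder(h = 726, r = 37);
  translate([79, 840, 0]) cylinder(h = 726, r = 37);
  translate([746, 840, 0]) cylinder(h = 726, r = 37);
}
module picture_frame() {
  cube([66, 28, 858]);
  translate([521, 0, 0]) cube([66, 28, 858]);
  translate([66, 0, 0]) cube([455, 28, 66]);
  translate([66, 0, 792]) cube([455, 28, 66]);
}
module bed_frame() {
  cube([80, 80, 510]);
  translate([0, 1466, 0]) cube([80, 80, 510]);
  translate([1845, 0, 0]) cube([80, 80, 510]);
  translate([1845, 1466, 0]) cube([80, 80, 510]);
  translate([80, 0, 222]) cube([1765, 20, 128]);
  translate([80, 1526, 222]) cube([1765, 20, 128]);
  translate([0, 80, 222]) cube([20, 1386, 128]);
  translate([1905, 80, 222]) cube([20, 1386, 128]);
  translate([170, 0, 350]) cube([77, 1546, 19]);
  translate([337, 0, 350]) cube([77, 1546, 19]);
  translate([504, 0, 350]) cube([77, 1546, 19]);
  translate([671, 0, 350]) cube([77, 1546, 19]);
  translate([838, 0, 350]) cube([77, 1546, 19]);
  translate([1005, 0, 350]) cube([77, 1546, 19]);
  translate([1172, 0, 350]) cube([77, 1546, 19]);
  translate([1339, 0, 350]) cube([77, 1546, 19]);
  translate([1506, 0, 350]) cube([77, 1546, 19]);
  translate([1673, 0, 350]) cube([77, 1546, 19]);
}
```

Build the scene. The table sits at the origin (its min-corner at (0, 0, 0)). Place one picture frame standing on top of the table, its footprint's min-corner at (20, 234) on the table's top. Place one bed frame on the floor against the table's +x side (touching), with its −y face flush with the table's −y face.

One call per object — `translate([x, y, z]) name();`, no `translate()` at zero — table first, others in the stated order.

table();
translate([20, 234, 774]) picture_frame();
translate([825, 0, 0]) bed_frame();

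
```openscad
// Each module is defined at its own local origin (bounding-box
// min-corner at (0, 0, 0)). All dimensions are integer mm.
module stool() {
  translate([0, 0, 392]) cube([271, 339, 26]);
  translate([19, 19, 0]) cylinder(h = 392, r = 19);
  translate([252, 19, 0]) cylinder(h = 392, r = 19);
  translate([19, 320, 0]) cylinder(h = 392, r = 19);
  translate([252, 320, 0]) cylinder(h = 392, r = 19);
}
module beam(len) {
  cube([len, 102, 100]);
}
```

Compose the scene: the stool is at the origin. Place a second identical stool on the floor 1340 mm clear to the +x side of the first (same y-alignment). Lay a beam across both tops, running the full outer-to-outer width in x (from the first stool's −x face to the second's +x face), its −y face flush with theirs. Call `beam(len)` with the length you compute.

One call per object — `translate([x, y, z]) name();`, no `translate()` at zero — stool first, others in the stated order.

stool();
translate([1611, 0, 0]) stool();
translate([0, 0, 418]) beam(1882);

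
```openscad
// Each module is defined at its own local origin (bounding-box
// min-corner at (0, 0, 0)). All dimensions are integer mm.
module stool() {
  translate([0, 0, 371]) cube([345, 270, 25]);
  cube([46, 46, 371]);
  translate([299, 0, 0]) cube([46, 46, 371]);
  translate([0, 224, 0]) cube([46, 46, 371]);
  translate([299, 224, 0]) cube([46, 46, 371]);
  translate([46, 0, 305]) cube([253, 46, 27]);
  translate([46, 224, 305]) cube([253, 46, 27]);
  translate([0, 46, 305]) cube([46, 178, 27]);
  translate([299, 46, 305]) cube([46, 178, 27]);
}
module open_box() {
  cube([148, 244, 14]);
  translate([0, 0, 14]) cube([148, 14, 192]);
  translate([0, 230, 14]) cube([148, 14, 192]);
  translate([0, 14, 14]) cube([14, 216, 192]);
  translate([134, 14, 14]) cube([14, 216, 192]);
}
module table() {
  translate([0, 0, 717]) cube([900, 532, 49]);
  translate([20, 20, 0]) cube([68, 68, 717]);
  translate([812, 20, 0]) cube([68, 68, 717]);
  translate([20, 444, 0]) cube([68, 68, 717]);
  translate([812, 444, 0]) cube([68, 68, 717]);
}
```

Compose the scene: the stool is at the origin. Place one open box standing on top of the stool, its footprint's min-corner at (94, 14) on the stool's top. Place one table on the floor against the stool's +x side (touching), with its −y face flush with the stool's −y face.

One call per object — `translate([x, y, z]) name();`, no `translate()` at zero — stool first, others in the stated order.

stool();
translate([94, 14, 396]) open_box();
translate([345, 0, 0]) table();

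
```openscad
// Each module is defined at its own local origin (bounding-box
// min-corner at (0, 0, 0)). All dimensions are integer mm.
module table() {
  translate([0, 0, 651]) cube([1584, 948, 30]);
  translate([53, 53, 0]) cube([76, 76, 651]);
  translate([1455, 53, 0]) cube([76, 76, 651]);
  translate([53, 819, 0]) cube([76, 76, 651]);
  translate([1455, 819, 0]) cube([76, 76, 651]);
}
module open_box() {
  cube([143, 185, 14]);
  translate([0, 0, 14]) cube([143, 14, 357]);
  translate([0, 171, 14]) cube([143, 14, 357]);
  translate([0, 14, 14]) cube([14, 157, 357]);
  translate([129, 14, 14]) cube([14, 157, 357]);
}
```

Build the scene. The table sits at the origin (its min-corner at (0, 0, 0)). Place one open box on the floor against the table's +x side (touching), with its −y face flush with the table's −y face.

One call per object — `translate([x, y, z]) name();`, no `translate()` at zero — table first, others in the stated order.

table();
translate([1584, 0, 0]) open_box();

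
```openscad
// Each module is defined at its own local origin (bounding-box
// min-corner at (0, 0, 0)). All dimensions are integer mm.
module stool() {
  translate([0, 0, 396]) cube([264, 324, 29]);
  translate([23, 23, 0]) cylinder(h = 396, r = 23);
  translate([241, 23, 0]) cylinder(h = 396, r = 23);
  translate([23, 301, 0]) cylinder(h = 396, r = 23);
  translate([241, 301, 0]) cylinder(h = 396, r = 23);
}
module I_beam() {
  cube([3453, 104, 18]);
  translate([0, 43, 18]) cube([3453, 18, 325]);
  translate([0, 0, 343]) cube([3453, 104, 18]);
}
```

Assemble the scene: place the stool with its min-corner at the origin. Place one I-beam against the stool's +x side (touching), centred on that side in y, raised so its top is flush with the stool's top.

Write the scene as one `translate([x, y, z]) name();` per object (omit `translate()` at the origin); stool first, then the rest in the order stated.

stool();
translate([264, 110, 64]) I_beam();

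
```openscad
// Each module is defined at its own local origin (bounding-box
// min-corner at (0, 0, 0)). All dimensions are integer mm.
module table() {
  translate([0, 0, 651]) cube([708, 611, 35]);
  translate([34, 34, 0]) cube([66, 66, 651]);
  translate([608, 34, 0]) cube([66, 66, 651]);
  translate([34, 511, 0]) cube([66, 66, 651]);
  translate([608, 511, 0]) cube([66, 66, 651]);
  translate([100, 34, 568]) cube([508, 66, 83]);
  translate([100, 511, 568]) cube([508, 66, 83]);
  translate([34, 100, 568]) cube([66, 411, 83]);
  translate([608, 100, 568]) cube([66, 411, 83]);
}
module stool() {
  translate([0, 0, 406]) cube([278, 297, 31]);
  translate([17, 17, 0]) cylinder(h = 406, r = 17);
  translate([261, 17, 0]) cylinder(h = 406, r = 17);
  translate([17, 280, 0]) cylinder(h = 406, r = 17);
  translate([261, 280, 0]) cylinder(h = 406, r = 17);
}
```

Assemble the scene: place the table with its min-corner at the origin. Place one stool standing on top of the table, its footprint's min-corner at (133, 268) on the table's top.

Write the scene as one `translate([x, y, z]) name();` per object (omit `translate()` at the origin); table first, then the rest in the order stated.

table();
translate([133, 268, 686]) stool();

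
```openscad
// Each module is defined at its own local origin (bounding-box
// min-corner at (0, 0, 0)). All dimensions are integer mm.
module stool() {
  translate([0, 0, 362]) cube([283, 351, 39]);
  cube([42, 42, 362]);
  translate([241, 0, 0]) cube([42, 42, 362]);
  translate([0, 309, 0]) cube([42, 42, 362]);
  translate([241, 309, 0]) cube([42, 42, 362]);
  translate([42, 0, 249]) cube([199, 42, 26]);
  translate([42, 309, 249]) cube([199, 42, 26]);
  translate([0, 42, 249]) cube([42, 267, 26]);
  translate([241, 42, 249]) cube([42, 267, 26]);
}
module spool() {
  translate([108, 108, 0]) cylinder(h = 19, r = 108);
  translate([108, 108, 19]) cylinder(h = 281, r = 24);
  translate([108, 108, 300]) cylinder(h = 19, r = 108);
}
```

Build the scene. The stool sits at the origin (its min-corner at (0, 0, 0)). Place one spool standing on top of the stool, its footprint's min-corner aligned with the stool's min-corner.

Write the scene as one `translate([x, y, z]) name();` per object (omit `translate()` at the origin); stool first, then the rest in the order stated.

stool();
translate([0, 0, 401]) spool();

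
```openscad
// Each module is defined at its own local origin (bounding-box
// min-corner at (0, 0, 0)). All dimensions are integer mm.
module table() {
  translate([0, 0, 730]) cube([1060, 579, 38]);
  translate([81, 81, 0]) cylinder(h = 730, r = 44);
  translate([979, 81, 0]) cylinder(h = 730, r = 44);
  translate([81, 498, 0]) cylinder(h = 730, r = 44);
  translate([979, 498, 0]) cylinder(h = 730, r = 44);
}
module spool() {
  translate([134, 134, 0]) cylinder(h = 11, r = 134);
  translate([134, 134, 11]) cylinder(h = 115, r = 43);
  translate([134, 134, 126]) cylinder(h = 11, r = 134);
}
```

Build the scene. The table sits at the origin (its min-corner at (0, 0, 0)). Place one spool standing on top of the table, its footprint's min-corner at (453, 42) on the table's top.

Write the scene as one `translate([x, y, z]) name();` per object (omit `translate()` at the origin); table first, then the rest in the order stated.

table();
translate([453, 42, 768]) spool();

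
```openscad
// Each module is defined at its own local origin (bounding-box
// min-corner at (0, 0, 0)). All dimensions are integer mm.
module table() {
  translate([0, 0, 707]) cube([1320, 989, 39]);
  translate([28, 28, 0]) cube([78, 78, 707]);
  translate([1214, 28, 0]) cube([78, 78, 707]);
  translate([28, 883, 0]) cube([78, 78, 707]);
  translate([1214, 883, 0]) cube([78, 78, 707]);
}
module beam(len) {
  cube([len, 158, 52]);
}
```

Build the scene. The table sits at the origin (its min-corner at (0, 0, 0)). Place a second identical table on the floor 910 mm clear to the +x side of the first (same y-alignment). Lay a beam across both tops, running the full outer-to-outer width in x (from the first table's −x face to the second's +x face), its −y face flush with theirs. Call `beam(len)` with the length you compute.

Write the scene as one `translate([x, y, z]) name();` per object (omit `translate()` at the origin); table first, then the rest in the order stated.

table();
translate([2230, 0, 0]) table();
translate([0, 0, 746]) beam(3550);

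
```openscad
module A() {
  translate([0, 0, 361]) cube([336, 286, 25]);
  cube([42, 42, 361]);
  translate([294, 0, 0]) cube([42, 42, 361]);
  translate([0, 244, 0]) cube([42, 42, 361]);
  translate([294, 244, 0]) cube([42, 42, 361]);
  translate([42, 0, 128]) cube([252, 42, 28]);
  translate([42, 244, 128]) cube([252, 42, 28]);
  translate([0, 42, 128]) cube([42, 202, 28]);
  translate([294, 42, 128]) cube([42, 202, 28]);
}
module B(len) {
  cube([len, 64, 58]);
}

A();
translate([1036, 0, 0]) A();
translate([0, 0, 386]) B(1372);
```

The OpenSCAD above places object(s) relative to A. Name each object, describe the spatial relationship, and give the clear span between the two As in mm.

A is a stool. B is a beam. A beam spans the tops of two stools. The clear span between the two stools is 700 mm.

Second stool starts at x = 1036; first ends at x = 336; clear span = 1036 − 336 = 700 mm.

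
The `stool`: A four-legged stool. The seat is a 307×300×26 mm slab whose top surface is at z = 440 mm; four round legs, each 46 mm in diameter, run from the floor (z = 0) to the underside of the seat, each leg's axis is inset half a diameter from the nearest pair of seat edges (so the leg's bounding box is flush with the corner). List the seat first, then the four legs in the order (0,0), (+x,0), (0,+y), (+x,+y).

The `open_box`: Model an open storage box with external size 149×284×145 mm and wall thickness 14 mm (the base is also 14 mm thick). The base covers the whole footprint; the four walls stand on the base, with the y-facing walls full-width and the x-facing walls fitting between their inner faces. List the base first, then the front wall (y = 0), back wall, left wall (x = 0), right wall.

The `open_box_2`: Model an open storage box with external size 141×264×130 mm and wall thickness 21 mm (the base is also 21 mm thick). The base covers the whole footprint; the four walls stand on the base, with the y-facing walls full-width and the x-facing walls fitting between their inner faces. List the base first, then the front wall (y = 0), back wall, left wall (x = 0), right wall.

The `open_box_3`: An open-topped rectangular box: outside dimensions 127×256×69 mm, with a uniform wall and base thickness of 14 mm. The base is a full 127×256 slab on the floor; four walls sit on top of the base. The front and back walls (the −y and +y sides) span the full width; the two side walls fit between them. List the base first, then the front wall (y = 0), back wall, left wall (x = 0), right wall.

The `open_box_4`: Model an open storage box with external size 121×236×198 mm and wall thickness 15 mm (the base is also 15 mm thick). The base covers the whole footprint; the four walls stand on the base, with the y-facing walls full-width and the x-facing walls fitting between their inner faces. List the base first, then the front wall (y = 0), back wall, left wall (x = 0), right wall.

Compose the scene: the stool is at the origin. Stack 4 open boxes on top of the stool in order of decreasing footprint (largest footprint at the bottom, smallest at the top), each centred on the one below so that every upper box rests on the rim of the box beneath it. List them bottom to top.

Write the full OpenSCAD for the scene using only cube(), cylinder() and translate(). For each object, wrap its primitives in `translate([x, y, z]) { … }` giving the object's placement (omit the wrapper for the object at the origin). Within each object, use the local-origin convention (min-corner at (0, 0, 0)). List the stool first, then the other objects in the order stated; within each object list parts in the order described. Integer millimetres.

translate([0, 0, 414]) cube([307, 300, 26]);
translate([23, 23, 0]) cylinder(h = 414, r = 23);
translate([284, 23, 0]) cylinder(h = 414, r = 23);
translate([23, 277, 0]) cylinder(h = 414, r = 23);
translate([284, 277, 0]) cylinder(h = 414, r = 23);
translate([79, 8, 440]) {
  cube([149, 284, 14]);
  translate([0, 0, 14]) cube([149, 14, 131]);
  translate([0, 270, 14]) cube([149, 14, 131]);
  translate([0, 14, 14]) cube([14, 256, 131]);
  translate([135, 14, 14]) cube([14, 256, 131]);
}
translate([83, 18, 585]) {
  cube([141, 264, 21]);
  translate([0, 0, 21]) cube([141, 21, 109]);
  translate([0, 243, 21]) cube([141, 21, 109]);
  translate([0, 21, 21]) cube([21, 222, 109]);
  translate([120, 21, 21]) cube([21, 222, 109]);
}
translate([90, 22, 715]) {
  cube([127, 256, 14]);
  translate([0, 0, 14]) cube([127, 14, 55]);
  translate([0, 242, 14]) cube([127, 14, 55]);
  translate([0, 14, 14]) cube([14, 228, 55]);
  translate([113, 14, 14]) cube([14, 228, 55]);
}
translate([93, 32, 784]) {
  cube([121, 236, 15]);
  translate([0, 0, 15]) cube([121, 15, 183]);
  translate([0, 221, 15]) cube([121, 15, 183]);
  translate([0, 15, 15]) cube([15, 206, 183]);
  translate([106, 15, 15]) cube([15, 206, 183]);
}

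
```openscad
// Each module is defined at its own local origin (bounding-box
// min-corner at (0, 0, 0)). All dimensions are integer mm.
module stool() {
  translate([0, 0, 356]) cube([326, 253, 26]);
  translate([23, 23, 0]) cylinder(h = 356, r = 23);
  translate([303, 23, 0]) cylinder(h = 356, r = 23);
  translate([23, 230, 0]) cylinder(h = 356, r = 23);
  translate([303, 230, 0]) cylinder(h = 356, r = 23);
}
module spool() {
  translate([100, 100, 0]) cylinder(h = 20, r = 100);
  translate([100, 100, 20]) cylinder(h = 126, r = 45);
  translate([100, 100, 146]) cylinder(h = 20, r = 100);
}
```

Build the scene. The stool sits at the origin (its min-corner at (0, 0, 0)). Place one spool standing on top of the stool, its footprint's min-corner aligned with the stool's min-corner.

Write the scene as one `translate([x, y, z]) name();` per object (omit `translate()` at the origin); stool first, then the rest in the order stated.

stool();
translate([0, 0, 382]) spool();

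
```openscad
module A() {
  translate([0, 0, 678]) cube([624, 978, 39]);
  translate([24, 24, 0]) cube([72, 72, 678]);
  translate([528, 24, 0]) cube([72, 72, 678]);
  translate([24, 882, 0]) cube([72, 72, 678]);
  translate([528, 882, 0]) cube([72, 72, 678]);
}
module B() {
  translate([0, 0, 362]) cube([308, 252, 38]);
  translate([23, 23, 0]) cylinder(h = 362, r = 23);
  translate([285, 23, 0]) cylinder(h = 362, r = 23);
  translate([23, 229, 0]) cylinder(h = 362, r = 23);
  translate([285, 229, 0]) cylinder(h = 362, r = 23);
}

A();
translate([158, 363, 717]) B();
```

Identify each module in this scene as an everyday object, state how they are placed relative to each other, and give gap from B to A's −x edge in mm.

The stool's min-x is at 158; the table's min-x is 0; gap = 158 mm.

A is a table. B is a stool. The stool is on top of the table, centred. The gap from the stool to the table's −x edge is 158 mm.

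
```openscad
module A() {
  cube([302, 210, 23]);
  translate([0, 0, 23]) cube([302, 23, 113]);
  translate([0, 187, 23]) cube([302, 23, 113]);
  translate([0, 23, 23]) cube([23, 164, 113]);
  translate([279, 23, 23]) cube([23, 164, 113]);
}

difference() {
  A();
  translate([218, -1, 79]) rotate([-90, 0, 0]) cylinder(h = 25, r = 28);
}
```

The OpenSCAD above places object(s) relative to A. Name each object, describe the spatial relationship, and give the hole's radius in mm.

A is an open box. The open box has a circular hole through its front wall. The hole's radius is 28 mm.

The subtracted cylinder has r = 28 mm.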